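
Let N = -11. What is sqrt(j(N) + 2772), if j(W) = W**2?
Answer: sqrt(2893) ≈ 53.787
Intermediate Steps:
sqrt(j(N) + 2772) = sqrt((-11)**2 + 2772) = sqrt(121 + 2772) = sqrt(2893)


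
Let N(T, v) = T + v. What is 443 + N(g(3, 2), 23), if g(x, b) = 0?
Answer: 466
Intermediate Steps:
443 + N(g(3, 2), 23) = 443 + (0 + 23) = 443 + 23 = 466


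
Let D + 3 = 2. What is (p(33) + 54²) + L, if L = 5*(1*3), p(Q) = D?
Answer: 2930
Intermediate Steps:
D = -1 (D = -3 + 2 = -1)
p(Q) = -1
L = 15 (L = 5*3 = 15)
(p(33) + 54²) + L = (-1 + 54²) + 15 = (-1 + 2916) + 15 = 2915 + 15 = 2930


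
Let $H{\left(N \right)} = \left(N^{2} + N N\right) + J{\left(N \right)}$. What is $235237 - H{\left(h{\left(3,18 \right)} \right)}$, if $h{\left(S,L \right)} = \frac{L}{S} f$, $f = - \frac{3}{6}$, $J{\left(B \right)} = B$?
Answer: $235222$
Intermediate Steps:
$f = - \frac{1}{2}$ ($f = \left(-3\right) \frac{1}{6} = - \frac{1}{2} \approx -0.5$)
$h{\left(S,L \right)} = - \frac{L}{2 S}$ ($h{\left(S,L \right)} = \frac{L}{S} \left(- \frac{1}{2}\right) = - \frac{L}{2 S}$)
$H{\left(N \right)} = N + 2 N^{2}$ ($H{\left(N \right)} = \left(N^{2} + N N\right) + N = \left(N^{2} + N^{2}\right) + N = 2 N^{2} + N = N + 2 N^{2}$)
$235237 - H{\left(h{\left(3,18 \right)} \right)} = 235237 - \left(- \frac{1}{2}\right) 18 \cdot \frac{1}{3} \left(1 + 2 \left(\left(- \frac{1}{2}\right) 18 \cdot \frac{1}{3}\right)\right) = 235237 - - 3 \left(1 + 2 \left(-3\right)\right) = 235237 - - 3 \left(1 - 6\right) = 235237 - \left(-3\right) \left(-5\right) = 235237 - 15 = 235222$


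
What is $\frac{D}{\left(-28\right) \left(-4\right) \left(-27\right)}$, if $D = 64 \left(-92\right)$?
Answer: $\frac{368}{189} \approx 1.9471$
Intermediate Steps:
$D = -5888$
$\frac{D}{\left(-28\right) \left(-4\right) \left(-27\right)} = - \frac{5888}{\left(-28\right) \left(-4\right) \left(-27\right)} = - \frac{5888}{112 \left(-27\right)} = - \frac{5888}{-3024} = \left(-5888\right) \left(- \frac{1}{3024}\right) = \frac{368}{189}$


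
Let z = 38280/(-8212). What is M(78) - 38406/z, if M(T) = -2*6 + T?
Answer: 13246523/1595 ≈ 8305.0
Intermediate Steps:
M(T) = -12 + T
z = -9570/2053 (z = 38280*(-1/8212) = -9570/2053 ≈ -4.6615)
M(78) - 38406/z = (-12 + 78) - 38406/(-9570/2053) = 66 - 38406*(-2053)/9570 = 66 - 1*(-13141253/1595) = 66 + 13141253/1595 = 13246523/1595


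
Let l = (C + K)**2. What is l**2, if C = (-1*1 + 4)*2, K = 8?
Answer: 38416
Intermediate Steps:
C = 6 (C = (-1 + 4)*2 = 3*2 = 6)
l = 196 (l = (6 + 8)**2 = 14**2 = 196)
l**2 = 196**2 = 38416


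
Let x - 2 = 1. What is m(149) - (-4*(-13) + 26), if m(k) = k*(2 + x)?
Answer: 667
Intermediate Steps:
x = 3 (x = 2 + 1 = 3)
m(k) = 5*k (m(k) = k*(2 + 3) = k*5 = 5*k)
m(149) - (-4*(-13) + 26) = 5*149 - (-4*(-13) + 26) = 745 - (52 + 26) = 745 - 1*78 = 745 - 78 = 667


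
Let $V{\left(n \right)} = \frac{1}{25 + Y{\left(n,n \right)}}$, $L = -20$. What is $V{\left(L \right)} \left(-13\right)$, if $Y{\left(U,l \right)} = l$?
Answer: $- \frac{13}{5} \approx -2.6$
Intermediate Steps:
$V{\left(n \right)} = \frac{1}{25 + n}$
$V{\left(L \right)} \left(-13\right) = \frac{1}{25 - 20} \left(-13\right) = \frac{1}{5} \left(-13\right) = - \frac{13}{5}$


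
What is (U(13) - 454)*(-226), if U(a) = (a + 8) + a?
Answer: 94920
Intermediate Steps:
U(a) = 8 + 2*a (U(a) = (8 + a) + a = 8 + 2*a)
(U(13) - 454)*(-226) = ((8 + 2*13) - 454)*(-226) = ((8 + 26) - 454)*(-226) = (34 - 454)*(-226) = -420*(-226) = 94920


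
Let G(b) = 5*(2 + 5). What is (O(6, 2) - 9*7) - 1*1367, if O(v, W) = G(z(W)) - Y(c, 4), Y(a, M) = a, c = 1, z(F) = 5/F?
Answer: -1396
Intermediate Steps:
G(b) = 35 (G(b) = 5*7 = 35)
O(v, W) = 34 (O(v, W) = 35 - 1*1 = 35 - 1 = 34)
(O(6, 2) - 9*7) - 1*1367 = (34 - 9*7) - 1*1367 = (34 - 63) - 1367 = -29 - 1367 = -1396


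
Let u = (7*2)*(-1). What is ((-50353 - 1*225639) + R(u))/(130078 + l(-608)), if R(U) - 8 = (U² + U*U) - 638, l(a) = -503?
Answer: -55246/25915 ≈ -2.1318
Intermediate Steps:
u = -14 (u = 14*(-1) = -14)
R(U) = -630 + 2*U² (R(U) = 8 + ((U² + U*U) - 638) = 8 + ((U² + U²) - 638) = 8 + (2*U² - 638) = 8 + (-638 + 2*U²) = -630 + 2*U²)
((-50353 - 1*225639) + R(u))/(130078 + l(-608)) = ((-50353 - 1*225639) + (-630 + 2*(-14)²))/(130078 - 503) = ((-50353 - 225639) + (-630 + 2*196))/129575 = (-275992 + (-630 + 392))*(1/129575) = (-275992 - 238)*(1/129575) = -276230*1/129575 = -55246/25915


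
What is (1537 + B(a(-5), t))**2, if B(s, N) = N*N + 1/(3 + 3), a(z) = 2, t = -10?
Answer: 96491329/36 ≈ 2.6803e+6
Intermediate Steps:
B(s, N) = 1/6 + N**2 (B(s, N) = N**2 + 1/6 = 1/6 + N**2)
(1537 + B(a(-5), t))**2 = (1537 + (1/6 + (-10)**2))**2 = (1537 + (1/6 + 100))**2 = (1537 + 601/6)**2 = (9823/6)**2 = 96491329/36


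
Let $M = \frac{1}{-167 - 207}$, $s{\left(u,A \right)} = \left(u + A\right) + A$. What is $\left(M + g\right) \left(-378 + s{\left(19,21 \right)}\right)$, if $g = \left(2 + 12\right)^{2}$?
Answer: $- \frac{23237051}{374} \approx -62131.0$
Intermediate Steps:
$s{\left(u,A \right)} = u + 2 A$ ($s{\left(u,A \right)} = \left(A + u\right) + A = u + 2 A$)
$M = - \frac{1}{374}$ ($M = \frac{1}{-374} = - \frac{1}{374} \approx -0.0026738$)
$g = 196$ ($g = 14^{2} = 196$)
$\left(M + g\right) \left(-378 + s{\left(19,21 \right)}\right) = \left(- \frac{1}{374} + 196\right) \left(-378 + \left(19 + 2 \cdot 21\right)\right) = \frac{73303 \left(-378 + \left(19 + 42\right)\right)}{374} = \frac{73303 \left(-378 + 61\right)}{374} = \frac{73303}{374} \left(-317\right) = - \frac{23237051}{374}$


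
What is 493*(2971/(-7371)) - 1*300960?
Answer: -2219840863/7371 ≈ -3.0116e+5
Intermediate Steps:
493*(2971/(-7371)) - 1*300960 = 493*(2971*(-1/7371)) - 300960 = 493*(-2971/7371) - 300960 = -1464703/7371 - 300960 = -2219840863/7371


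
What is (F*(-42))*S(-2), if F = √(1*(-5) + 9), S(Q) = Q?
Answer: 168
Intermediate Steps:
F = 2 (F = √(-5 + 9) = √4 = 2)
(F*(-42))*S(-2) = (2*(-42))*(-2) = -84*(-2) = 168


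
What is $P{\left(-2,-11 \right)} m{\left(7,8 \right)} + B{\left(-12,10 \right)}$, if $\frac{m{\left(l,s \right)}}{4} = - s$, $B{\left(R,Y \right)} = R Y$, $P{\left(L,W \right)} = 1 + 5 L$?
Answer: $168$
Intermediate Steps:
$m{\left(l,s \right)} = - 4 s$ ($m{\left(l,s \right)} = 4 \left(- s\right) = - 4 s$)
$P{\left(-2,-11 \right)} m{\left(7,8 \right)} + B{\left(-12,10 \right)} = \left(1 + 5 \left(-2\right)\right) \left(\left(-4\right) 8\right) - 120 = \left(1 - 10\right) \left(-32\right) - 120 = \left(-9\right) \left(-32\right) - 120 = 288 - 120 = 168$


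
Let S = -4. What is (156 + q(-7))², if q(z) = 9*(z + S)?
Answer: 3249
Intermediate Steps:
q(z) = -36 + 9*z (q(z) = 9*(z - 4) = 9*(-4 + z) = -36 + 9*z)
(156 + q(-7))² = (156 + (-36 + 9*(-7)))² = (156 + (-36 - 63))² = (156 - 99)² = 57² = 3249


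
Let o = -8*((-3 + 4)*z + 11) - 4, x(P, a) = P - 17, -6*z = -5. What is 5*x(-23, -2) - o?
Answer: -304/3 ≈ -101.33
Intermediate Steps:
z = ⅚ (z = -⅙*(-5) = ⅚ ≈ 0.83333)
x(P, a) = -17 + P
o = -296/3 (o = -8*((-3 + 4)*(⅚) + 11) - 4 = -8*(1*(⅚) + 11) - 4 = -8*(⅚ + 11) - 4 = -8*71/6 - 4 = -284/3 - 4 = -296/3 ≈ -98.667)
5*x(-23, -2) - o = 5*(-17 - 23) - 1*(-296/3) = 5*(-40) + 296/3 = -200 + 296/3 = -304/3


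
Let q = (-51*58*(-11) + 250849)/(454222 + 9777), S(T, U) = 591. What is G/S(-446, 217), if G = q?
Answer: 283387/274223409 ≈ 0.0010334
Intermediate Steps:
q = 283387/463999 (q = (-2958*(-11) + 250849)/463999 = (32538 + 250849)*(1/463999) = 283387*(1/463999) = 283387/463999 ≈ 0.61075)
G = 283387/463999 ≈ 0.61075
G/S(-446, 217) = (283387/463999)/591 = (283387/463999)*(1/591) = 283387/274223409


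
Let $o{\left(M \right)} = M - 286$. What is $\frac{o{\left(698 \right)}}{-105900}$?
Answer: $- \frac{103}{26475} \approx -0.0038905$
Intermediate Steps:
$o{\left(M \right)} = -286 + M$
$\frac{o{\left(698 \right)}}{-105900} = \frac{-286 + 698}{-105900} = 412 \left(- \frac{1}{105900}\right) = - \frac{103}{26475}$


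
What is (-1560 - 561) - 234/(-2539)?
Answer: -5384985/2539 ≈ -2120.9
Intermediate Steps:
(-1560 - 561) - 234/(-2539) = -2121 - 234*(-1/2539) = -2121 + 234/2539 = -5384985/2539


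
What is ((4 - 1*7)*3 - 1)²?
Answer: 100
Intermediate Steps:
((4 - 1*7)*3 - 1)² = ((4 - 7)*3 - 1)² = (-3*3 - 1)² = (-9 - 1)² = (-10)² = 100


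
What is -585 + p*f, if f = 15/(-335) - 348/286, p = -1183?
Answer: 668772/737 ≈ 907.42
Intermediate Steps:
f = -12087/9581 (f = 15*(-1/335) - 348*1/286 = -3/67 - 174/143 = -12087/9581 ≈ -1.2616)
-585 + p*f = -585 - 1183*(-12087/9581) = -585 + 1099917/737 = 668772/737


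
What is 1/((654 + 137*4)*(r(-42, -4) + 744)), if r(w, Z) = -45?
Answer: 1/840198 ≈ 1.1902e-6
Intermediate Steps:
1/((654 + 137*4)*(r(-42, -4) + 744)) = 1/((654 + 137*4)*(-45 + 744)) = 1/((654 + 548)*699) = 1/(1202*699) = 1/840198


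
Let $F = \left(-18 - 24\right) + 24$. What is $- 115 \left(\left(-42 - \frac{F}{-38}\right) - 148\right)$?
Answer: $\frac{416185}{19} \approx 21904.0$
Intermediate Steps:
$F = -18$ ($F = -42 + 24 = -18$)
$- 115 \left(\left(-42 - \frac{F}{-38}\right) - 148\right) = - 115 \left(\left(-42 - - \frac{18}{-38}\right) - 148\right) = - 115 \left(\left(-42 - \left(-18\right) \left(- \frac{1}{38}\right)\right) - 148\right) = - 115 \left(\left(-42 - \frac{9}{19}\right) - 148\right) = - 115 \left(- \frac{807}{19} - 148\right) = \left(-115\right) \left(- \frac{3619}{19}\right) = \frac{416185}{19}$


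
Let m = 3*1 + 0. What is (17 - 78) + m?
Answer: -58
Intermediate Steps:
m = 3 (m = 3 + 0 = 3)
(17 - 78) + m = (17 - 78) + 3 = -61 + 3 = -58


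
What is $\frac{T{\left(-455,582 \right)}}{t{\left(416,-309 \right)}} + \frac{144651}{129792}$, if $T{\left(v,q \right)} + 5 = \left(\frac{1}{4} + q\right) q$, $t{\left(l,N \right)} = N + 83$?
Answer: $- \frac{563451411}{376064} \approx -1498.3$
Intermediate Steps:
$t{\left(l,N \right)} = 83 + N$
$T{\left(v,q \right)} = -5 + q \left(\frac{1}{4} + q\right)$ ($T{\left(v,q \right)} = -5 + \left(\frac{1}{4} + q\right) q = -5 + q \left(\frac{1}{4} + q\right)$)
$\frac{T{\left(-455,582 \right)}}{t{\left(416,-309 \right)}} + \frac{144651}{129792} = \frac{-5 + 582^{2} + \frac{1}{4} \cdot 582}{83 - 309} + \frac{144651}{129792} = \frac{-5 + 338724 + \frac{291}{2}}{-226} + 144651 \cdot \frac{1}{129792} = \frac{677729}{2} \left(- \frac{1}{226}\right) + \frac{3709}{3328} = - \frac{677729}{452} + \frac{3709}{3328} = - \frac{563451411}{376064}$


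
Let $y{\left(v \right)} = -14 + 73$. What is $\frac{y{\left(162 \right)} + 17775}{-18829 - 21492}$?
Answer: $- \frac{17834}{40321} \approx -0.4423$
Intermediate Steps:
$y{\left(v \right)} = 59$
$\frac{y{\left(162 \right)} + 17775}{-18829 - 21492} = \frac{59 + 17775}{-18829 - 21492} = \frac{17834}{-18829 - 21492} = \frac{17834}{-40321} = 17834 \left(- \frac{1}{40321}\right) = - \frac{17834}{40321}$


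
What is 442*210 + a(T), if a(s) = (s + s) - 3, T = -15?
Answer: 92787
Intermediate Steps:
a(s) = -3 + 2*s (a(s) = 2*s - 3 = -3 + 2*s)
442*210 + a(T) = 442*210 + (-3 + 2*(-15)) = 92820 + (-3 - 30) = 92820 - 33 = 92787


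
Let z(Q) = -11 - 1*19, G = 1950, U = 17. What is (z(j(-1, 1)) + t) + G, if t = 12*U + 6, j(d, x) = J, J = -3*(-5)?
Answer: 2130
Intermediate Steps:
J = 15
j(d, x) = 15
t = 210 (t = 12*17 + 6 = 204 + 6 = 210)
z(Q) = -30 (z(Q) = -11 - 19 = -30)
(z(j(-1, 1)) + t) + G = (-30 + 210) + 1950 = 180 + 1950 = 2130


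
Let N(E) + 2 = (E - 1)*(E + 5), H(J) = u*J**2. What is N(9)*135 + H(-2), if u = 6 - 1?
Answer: 14870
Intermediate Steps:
u = 5
H(J) = 5*J**2
N(E) = -2 + (-1 + E)*(5 + E) (N(E) = -2 + (E - 1)*(E + 5) = -2 + (-1 + E)*(5 + E))
N(9)*135 + H(-2) = (-7 + 9**2 + 4*9)*135 + 5*(-2)**2 = (-7 + 81 + 36)*135 + 5*4 = 110*135 + 20 = 14850 + 20 = 14870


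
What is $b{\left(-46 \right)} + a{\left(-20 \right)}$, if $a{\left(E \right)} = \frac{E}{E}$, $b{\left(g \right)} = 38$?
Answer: $39$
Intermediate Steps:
$a{\left(E \right)} = 1$
$b{\left(-46 \right)} + a{\left(-20 \right)} = 38 + 1 = 39$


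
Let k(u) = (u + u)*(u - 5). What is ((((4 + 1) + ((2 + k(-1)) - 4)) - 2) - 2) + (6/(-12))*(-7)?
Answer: 29/2 ≈ 14.500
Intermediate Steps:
k(u) = 2*u*(-5 + u) (k(u) = (2*u)*(-5 + u) = 2*u*(-5 + u))
((((4 + 1) + ((2 + k(-1)) - 4)) - 2) - 2) + (6/(-12))*(-7) = ((((4 + 1) + ((2 + 2*(-1)*(-5 - 1)) - 4)) - 2) - 2) + (6/(-12))*(-7) = (((5 + ((2 + 2*(-1)*(-6)) - 4)) - 2) - 2) + (6*(-1/12))*(-7) = (((5 + ((2 + 12) - 4)) - 2) - 2) - ½*(-7) = (((5 + (14 - 4)) - 2) - 2) + 7/2 = (((5 + 10) - 2) - 2) + 7/2 = ((15 - 2) - 2) + 7/2 = (13 - 2) + 7/2 = 11 + 7/2 = 29/2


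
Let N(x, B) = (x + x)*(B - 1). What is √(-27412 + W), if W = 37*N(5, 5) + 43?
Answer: I*√25889 ≈ 160.9*I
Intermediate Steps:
N(x, B) = 2*x*(-1 + B) (N(x, B) = (2*x)*(-1 + B) = 2*x*(-1 + B))
W = 1523 (W = 37*(2*5*(-1 + 5)) + 43 = 37*(2*5*4) + 43 = 37*40 + 43 = 1480 + 43 = 1523)
√(-27412 + W) = √(-27412 + 1523) = √(-25889) = I*√25889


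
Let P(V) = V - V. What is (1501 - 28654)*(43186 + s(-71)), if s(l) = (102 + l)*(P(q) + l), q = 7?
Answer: -1112865705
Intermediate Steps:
P(V) = 0
s(l) = l*(102 + l) (s(l) = (102 + l)*(0 + l) = (102 + l)*l = l*(102 + l))
(1501 - 28654)*(43186 + s(-71)) = (1501 - 28654)*(43186 - 71*(102 - 71)) = -27153*(43186 - 71*31) = -27153*(43186 - 2201) = -27153*40985 = -1112865705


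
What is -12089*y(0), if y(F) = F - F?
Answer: 0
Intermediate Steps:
y(F) = 0
-12089*y(0) = -12089*0 = 0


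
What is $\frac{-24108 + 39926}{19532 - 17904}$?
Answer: $\frac{719}{74} \approx 9.7162$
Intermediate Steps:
$\frac{-24108 + 39926}{19532 - 17904} = \frac{15818}{1628} = 15818 \cdot \frac{1}{1628} = \frac{719}{74}$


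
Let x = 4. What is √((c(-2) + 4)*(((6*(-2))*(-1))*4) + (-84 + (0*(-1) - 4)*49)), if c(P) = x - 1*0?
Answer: 2*√26 ≈ 10.198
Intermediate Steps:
c(P) = 4 (c(P) = 4 - 1*0 = 4 + 0 = 4)
√((c(-2) + 4)*(((6*(-2))*(-1))*4) + (-84 + (0*(-1) - 4)*49)) = √((4 + 4)*(((6*(-2))*(-1))*4) + (-84 + (0*(-1) - 4)*49)) = √(8*(-12*(-1)*4) + (-84 + (0 - 4)*49)) = √(8*(12*4) + (-84 - 4*49)) = √(8*48 + (-84 - 196)) = √(384 - 280) = √104 = 2*√26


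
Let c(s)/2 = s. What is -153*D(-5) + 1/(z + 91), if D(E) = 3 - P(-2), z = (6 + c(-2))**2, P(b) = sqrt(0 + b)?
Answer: -43604/95 + 153*I*sqrt(2) ≈ -458.99 + 216.37*I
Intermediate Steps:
P(b) = sqrt(b)
c(s) = 2*s
z = 4 (z = (6 + 2*(-2))**2 = (6 - 4)**2 = 2**2 = 4)
D(E) = 3 - I*sqrt(2) (D(E) = 3 - sqrt(-2) = 3 - I*sqrt(2))
-153*D(-5) + 1/(z + 91) = -153*(3 - I*sqrt(2)) + 1/(4 + 91) = (-459 + 153*I*sqrt(2)) + 1/95 = -43604/95 + 153*I*sqrt(2)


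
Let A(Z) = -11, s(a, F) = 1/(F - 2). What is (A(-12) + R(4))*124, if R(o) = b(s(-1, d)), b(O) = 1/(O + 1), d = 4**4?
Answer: -316324/255 ≈ -1240.5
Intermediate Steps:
d = 256
s(a, F) = 1/(-2 + F)
b(O) = 1/(1 + O)
R(o) = 254/255 (R(o) = 1/(1 + 1/(-2 + 256)) = 1/(1 + 1/254) = 1/(255/254) = 254/255)
(A(-12) + R(4))*124 = (-11 + 254/255)*124 = -2551/255*124 = -316324/255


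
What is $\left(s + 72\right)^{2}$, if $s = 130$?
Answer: $40804$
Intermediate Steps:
$\left(s + 72\right)^{2} = \left(130 + 72\right)^{2} = 202^{2} = 40804$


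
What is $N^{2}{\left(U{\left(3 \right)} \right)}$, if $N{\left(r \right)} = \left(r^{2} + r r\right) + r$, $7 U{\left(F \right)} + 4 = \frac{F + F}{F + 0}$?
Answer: $\frac{36}{2401} \approx 0.014994$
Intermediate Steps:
$U{\left(F \right)} = - \frac{2}{7}$ ($U{\left(F \right)} = - \frac{4}{7} + \frac{\left(F + F\right) \frac{1}{F + 0}}{7} = - \frac{4}{7} + \frac{2 F \frac{1}{F}}{7} = - \frac{4}{7} + \frac{1}{7} \cdot 2 = - \frac{4}{7} + \frac{2}{7} = - \frac{2}{7}$)
$N{\left(r \right)} = r + 2 r^{2}$ ($N{\left(r \right)} = \left(r^{2} + r^{2}\right) + r = 2 r^{2} + r = r + 2 r^{2}$)
$N^{2}{\left(U{\left(3 \right)} \right)} = \left(- \frac{2 \left(1 + 2 \left(- \frac{2}{7}\right)\right)}{7}\right)^{2} = \left(- \frac{2 \left(1 - \frac{4}{7}\right)}{7}\right)^{2} = \left(\left(- \frac{2}{7}\right) \frac{3}{7}\right)^{2} = \left(- \frac{6}{49}\right)^{2} = \frac{36}{2401}$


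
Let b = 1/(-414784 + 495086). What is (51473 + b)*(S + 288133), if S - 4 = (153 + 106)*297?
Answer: 754466736122910/40151 ≈ 1.8791e+10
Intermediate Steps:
b = 1/80302 ≈ 1.2453e-5
S = 76927 (S = 4 + (153 + 106)*297 = 4 + 259*297 = 4 + 76923 = 76927)
(51473 + b)*(S + 288133) = (51473 + 1/80302)*(76927 + 288133) = (4133384847/80302)*365060 = 754466736122910/40151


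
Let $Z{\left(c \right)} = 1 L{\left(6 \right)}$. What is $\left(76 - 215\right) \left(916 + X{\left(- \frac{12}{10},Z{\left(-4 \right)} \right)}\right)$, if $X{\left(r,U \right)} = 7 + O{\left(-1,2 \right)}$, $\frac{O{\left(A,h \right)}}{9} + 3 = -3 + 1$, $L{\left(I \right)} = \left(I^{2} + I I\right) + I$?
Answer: $-122042$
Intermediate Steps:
$L{\left(I \right)} = I + 2 I^{2}$ ($L{\left(I \right)} = \left(I^{2} + I^{2}\right) + I = 2 I^{2} + I = I + 2 I^{2}$)
$Z{\left(c \right)} = 78$ ($Z{\left(c \right)} = 1 \cdot 6 \left(1 + 2 \cdot 6\right) = 1 \cdot 6 \left(1 + 12\right) = 1 \cdot 6 \cdot 13 = 1 \cdot 78 = 78$)
$O{\left(A,h \right)} = -45$ ($O{\left(A,h \right)} = -27 + 9 \left(-3 + 1\right) = -27 + 9 \left(-2\right) = -27 - 18 = -45$)
$X{\left(r,U \right)} = -38$ ($X{\left(r,U \right)} = 7 - 45 = -38$)
$\left(76 - 215\right) \left(916 + X{\left(- \frac{12}{10},Z{\left(-4 \right)} \right)}\right) = \left(76 - 215\right) \left(916 - 38\right) = \left(76 - 215\right) 878 = \left(-139\right) 878 = -122042$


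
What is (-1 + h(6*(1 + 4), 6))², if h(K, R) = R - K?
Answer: 625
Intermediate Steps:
(-1 + h(6*(1 + 4), 6))² = (-1 + (6 - 6*(1 + 4)))² = (-1 + (6 - 6*5))² = (-1 + (6 - 1*30))² = (-1 + (6 - 30))² = (-1 - 24)² = (-25)² = 625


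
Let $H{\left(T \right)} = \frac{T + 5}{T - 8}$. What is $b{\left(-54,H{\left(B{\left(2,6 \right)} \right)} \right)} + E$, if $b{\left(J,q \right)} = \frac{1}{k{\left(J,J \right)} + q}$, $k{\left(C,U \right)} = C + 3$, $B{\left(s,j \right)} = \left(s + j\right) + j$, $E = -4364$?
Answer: $- \frac{1252474}{287} \approx -4364.0$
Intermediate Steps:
$B{\left(s,j \right)} = s + 2 j$ ($B{\left(s,j \right)} = \left(j + s\right) + j = s + 2 j$)
$k{\left(C,U \right)} = 3 + C$
$H{\left(T \right)} = \frac{5 + T}{-8 + T}$
$b{\left(J,q \right)} = \frac{1}{3 + J + q}$ ($b{\left(J,q \right)} = \frac{1}{\left(3 + J\right) + q} = \frac{1}{3 + J + q}$)
$b{\left(-54,H{\left(B{\left(2,6 \right)} \right)} \right)} + E = \frac{1}{3 - 54 + \frac{5 + \left(2 + 2 \cdot 6\right)}{-8 + \left(2 + 2 \cdot 6\right)}} - 4364 = \frac{1}{3 - 54 + \frac{5 + \left(2 + 12\right)}{-8 + \left(2 + 12\right)}} - 4364 = \frac{1}{3 - 54 + \frac{5 + 14}{-8 + 14}} - 4364 = \frac{1}{3 - 54 + \frac{1}{6} \cdot 19} - 4364 = \frac{1}{3 - 54 + \frac{19}{6}} - 4364 = \frac{1}{- \frac{287}{6}} - 4364 = - \frac{6}{287} - 4364 = - \frac{1252474}{287}$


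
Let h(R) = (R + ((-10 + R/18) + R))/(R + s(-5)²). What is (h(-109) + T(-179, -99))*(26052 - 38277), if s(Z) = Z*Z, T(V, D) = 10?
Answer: -361318025/3096 ≈ -1.1670e+5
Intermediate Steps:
s(Z) = Z²
h(R) = (-10 + 37*R/18)/(625 + R) (h(R) = (R + ((-10 + R/18) + R))/(R + ((-5)²)²) = (R + ((-10 + R*(1/18)) + R))/(R + 25²) = (R + ((-10 + R/18) + R))/(R + 625) = (R + (-10 + 19*R/18))/(625 + R) = (-10 + 37*R/18)/(625 + R))
(h(-109) + T(-179, -99))*(26052 - 38277) = ((-180 + 37*(-109))/(18*(625 - 109)) + 10)*(26052 - 38277) = ((1/18)*(-180 - 4033)/516 + 10)*(-12225) = ((1/18)*(1/516)*(-4213) + 10)*(-12225) = (-4213/9288 + 10)*(-12225) = (88667/9288)*(-12225) = -361318025/3096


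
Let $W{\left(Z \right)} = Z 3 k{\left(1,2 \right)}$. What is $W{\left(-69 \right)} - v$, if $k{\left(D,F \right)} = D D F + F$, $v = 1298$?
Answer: $-2126$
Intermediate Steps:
$k{\left(D,F \right)} = F + F D^{2}$ ($k{\left(D,F \right)} = D^{2} F + F = F D^{2} + F = F + F D^{2}$)
$W{\left(Z \right)} = 12 Z$ ($W{\left(Z \right)} = Z 3 \cdot 2 \left(1 + 1^{2}\right) = 3 Z 2 \left(1 + 1\right) = 3 Z 2 \cdot 2 = 3 Z 4 = 12 Z$)
$W{\left(-69 \right)} - v = 12 \left(-69\right) - 1298 = -828 - 1298 = -2126$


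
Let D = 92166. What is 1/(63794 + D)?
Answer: 1/155960 ≈ 6.4119e-6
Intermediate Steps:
1/(63794 + D) = 1/(63794 + 92166) = 1/155960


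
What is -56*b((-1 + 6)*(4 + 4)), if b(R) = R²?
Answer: -89600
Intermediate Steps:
-56*b((-1 + 6)*(4 + 4)) = -56*(-1 + 6)²*(4 + 4)² = -56*(5*8)² = -56*40² = -56*1600 = -89600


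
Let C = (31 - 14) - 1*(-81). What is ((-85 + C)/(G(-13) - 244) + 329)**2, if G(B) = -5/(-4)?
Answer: 102020831649/942841 ≈ 1.0821e+5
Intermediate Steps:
C = 98 (C = 17 + 81 = 98)
G(B) = 5/4 (G(B) = -5*(-1/4) = 5/4)
((-85 + C)/(G(-13) - 244) + 329)**2 = ((-85 + 98)/(5/4 - 244) + 329)**2 = (13/(-971/4) + 329)**2 = (13*(-4/971) + 329)**2 = (-52/971 + 329)**2 = (319407/971)**2 = 102020831649/942841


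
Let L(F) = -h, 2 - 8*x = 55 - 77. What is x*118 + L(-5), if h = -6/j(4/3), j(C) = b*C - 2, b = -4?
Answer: 3885/11 ≈ 353.18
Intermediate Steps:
x = 3 (x = 1/4 - (55 - 77)/8 = 1/4 - 1/8*(-22) = 1/4 + 11/4 = 3)
j(C) = -2 - 4*C (j(C) = -4*C - 2 = -2 - 4*C)
h = 9/11 (h = -6/(-2 - 16/3) = -6/(-22/3) = -6*(-3/22) = 9/11 ≈ 0.81818)
L(F) = -9/11 (L(F) = -1*9/11 = -9/11)
x*118 + L(-5) = 3*118 - 9/11 = 354 - 9/11 = 3885/11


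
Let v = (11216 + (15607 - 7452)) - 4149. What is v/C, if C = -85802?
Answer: -7611/42901 ≈ -0.17741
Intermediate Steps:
v = 15222 (v = (11216 + 8155) - 4149 = 19371 - 4149 = 15222)
v/C = 15222/(-85802) = 15222*(-1/85802) = -7611/42901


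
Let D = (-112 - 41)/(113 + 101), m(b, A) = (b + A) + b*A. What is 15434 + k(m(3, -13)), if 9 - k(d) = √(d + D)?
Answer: 15443 - I*√2276746/214 ≈ 15443.0 - 7.0509*I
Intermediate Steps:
m(b, A) = A + b + A*b (m(b, A) = (A + b) + A*b = A + b + A*b)
D = -153/214 ≈ -0.71495
k(d) = 9 - √(-153/214 + d) (k(d) = 9 - √(d - 153/214) = 9 - √(-153/214 + d))
15434 + k(m(3, -13)) = 15434 + (9 - √(-32742 + 45796*(-13 + 3 - 13*3))/214) = 15434 + (9 - √(-32742 + 45796*(-13 + 3 - 39))/214) = 15434 + (9 - √(-32742 + 45796*(-49))/214) = 15434 + (9 - √(-32742 - 2244004)/214) = 15434 + (9 - I*√2276746/214) = 15443 - I*√2276746/214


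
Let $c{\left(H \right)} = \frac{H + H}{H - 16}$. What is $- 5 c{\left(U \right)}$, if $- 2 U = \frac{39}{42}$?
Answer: $- \frac{130}{461} \approx -0.282$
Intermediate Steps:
$U = - \frac{13}{28}$ ($U = - \frac{39 \cdot \frac{1}{42}}{2} = \left(- \frac{1}{2}\right) \frac{13}{14} = - \frac{13}{28} \approx -0.46429$)
$c{\left(H \right)} = \frac{2 H}{-16 + H}$
$- 5 c{\left(U \right)} = - 5 \cdot 2 \left(- \frac{13}{28}\right) \frac{1}{-16 - \frac{13}{28}} = - 5 \cdot 2 \left(- \frac{13}{28}\right) \frac{1}{- \frac{461}{28}} = - 5 \cdot 2 \left(- \frac{13}{28}\right) \left(- \frac{28}{461}\right) = \left(-5\right) \frac{26}{461} = - \frac{130}{461}$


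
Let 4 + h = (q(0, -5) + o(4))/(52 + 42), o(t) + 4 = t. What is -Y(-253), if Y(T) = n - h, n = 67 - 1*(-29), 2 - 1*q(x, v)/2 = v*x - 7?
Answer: -4691/47 ≈ -99.808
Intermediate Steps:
q(x, v) = 18 - 2*v*x (q(x, v) = 4 - 2*(v*x - 7) = 4 - 2*(-7 + v*x) = 4 + (14 - 2*v*x) = 18 - 2*v*x)
o(t) = -4 + t
n = 96 (n = 67 + 29 = 96)
h = -179/47 (h = -4 + ((18 - 2*(-5)*0) + (-4 + 4))/(52 + 42) = -4 + ((18 + 0) + 0)/94 = -4 + (18 + 0)*(1/94) = -4 + 18*(1/94) = -4 + 9/47 = -179/47 ≈ -3.8085)
Y(T) = 4691/47 (Y(T) = 96 - 1*(-179/47) = 96 + 179/47 = 4691/47)
-Y(-253) = -1*4691/47 = -4691/47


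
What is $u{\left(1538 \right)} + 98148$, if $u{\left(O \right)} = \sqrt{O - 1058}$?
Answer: $98148 + 4 \sqrt{30} \approx 98170.0$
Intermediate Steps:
$u{\left(O \right)} = \sqrt{-1058 + O}$
$u{\left(1538 \right)} + 98148 = \sqrt{-1058 + 1538} + 98148 = \sqrt{480} + 98148 = 4 \sqrt{30} + 98148 = 98148 + 4 \sqrt{30}$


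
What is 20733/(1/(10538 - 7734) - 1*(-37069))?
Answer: 19378444/34647159 ≈ 0.55931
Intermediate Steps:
20733/(1/(10538 - 7734) - 1*(-37069)) = 20733/(1/2804 + 37069) = 20733/(103941477/2804) = 20733*(2804/103941477) = 19378444/34647159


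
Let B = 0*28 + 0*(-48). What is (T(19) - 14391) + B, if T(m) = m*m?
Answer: -14030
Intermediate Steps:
T(m) = m**2
B = 0 (B = 0 + 0 = 0)
(T(19) - 14391) + B = (19**2 - 14391) + 0 = (361 - 14391) + 0 = -14030 + 0 = -14030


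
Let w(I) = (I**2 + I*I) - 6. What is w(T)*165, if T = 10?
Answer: 32010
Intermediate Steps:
w(I) = -6 + 2*I**2 (w(I) = (I**2 + I**2) - 6 = 2*I**2 - 6 = -6 + 2*I**2)
w(T)*165 = (-6 + 2*10**2)*165 = (-6 + 2*100)*165 = (-6 + 200)*165 = 194*165 = 32010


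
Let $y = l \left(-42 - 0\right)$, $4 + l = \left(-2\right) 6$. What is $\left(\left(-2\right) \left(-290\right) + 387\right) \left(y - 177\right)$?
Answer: $478665$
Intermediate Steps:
$l = -16$ ($l = -4 - 12 = -16$)
$y = 672$ ($y = - 16 \left(-42 - 0\right) = - 16 \left(-42 + 0\right) = \left(-16\right) \left(-42\right) = 672$)
$\left(\left(-2\right) \left(-290\right) + 387\right) \left(y - 177\right) = \left(\left(-2\right) \left(-290\right) + 387\right) \left(672 - 177\right) = \left(580 + 387\right) 495 = 967 \cdot 495 = 478665$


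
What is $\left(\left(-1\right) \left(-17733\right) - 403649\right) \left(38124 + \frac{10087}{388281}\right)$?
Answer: $- \frac{5712650845231796}{388281} \approx -1.4713 \cdot 10^{10}$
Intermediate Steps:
$\left(\left(-1\right) \left(-17733\right) - 403649\right) \left(38124 + \frac{10087}{388281}\right) = \left(17733 - 403649\right) \left(38124 + 10087 \cdot \frac{1}{388281}\right) = - 385916 \left(38124 + \frac{10087}{388281}\right) = \left(-385916\right) \frac{14802834931}{388281} = - \frac{5712650845231796}{388281}$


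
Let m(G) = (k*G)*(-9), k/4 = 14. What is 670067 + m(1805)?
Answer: -239653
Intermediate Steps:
k = 56 (k = 4*14 = 56)
m(G) = -504*G (m(G) = (56*G)*(-9) = -504*G)
670067 + m(1805) = 670067 - 504*1805 = 670067 - 909720 = -239653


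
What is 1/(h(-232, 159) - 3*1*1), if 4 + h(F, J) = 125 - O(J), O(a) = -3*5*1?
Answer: 1/133 ≈ 0.0075188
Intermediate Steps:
O(a) = -15 (O(a) = -15*1 = -15)
h(F, J) = 136 (h(F, J) = -4 + (125 - 1*(-15)) = -4 + (125 + 15) = -4 + 140 = 136)
1/(h(-232, 159) - 3*1*1) = 1/(136 - 3*1*1) = 1/(136 - 3*1) = 1/(136 - 3) = 1/133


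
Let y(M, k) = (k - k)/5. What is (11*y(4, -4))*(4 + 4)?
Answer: 0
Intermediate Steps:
y(M, k) = 0 (y(M, k) = 0*(⅕) = 0)
(11*y(4, -4))*(4 + 4) = (11*0)*(4 + 4) = 0*8 = 0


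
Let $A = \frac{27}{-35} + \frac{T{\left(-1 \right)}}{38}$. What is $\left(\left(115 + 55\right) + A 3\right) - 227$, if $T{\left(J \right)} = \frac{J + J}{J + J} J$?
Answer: $- \frac{78993}{1330} \approx -59.393$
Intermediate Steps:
$T{\left(J \right)} = J$ ($T{\left(J \right)} = \frac{2 J}{2 J} J = 2 J \frac{1}{2 J} J = 1 J = J$)
$A = - \frac{1061}{1330}$ ($A = \frac{27}{-35} - \frac{1}{38} = 27 \left(- \frac{1}{35}\right) - \frac{1}{38} = - \frac{27}{35} - \frac{1}{38} = - \frac{1061}{1330} \approx -0.79774$)
$\left(\left(115 + 55\right) + A 3\right) - 227 = \left(\left(115 + 55\right) - \frac{3183}{1330}\right) - 227 = \left(170 - \frac{3183}{1330}\right) - 227 = \frac{222917}{1330} - 227 = - \frac{78993}{1330}$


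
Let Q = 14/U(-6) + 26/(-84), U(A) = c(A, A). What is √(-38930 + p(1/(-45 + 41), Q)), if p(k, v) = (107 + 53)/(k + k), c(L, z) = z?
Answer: 5*I*√1570 ≈ 198.12*I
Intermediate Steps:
U(A) = A
Q = -37/14 (Q = 14/(-6) + 26/(-84) = 14*(-⅙) + 26*(-1/84) = -7/3 - 13/42 = -37/14 ≈ -2.6429)
p(k, v) = 80/k (p(k, v) = 160/((2*k)) = 160*(1/(2*k)) = 80/k)
√(-38930 + p(1/(-45 + 41), Q)) = √(-38930 + 80/(1/(-45 + 41))) = √(-38930 + 80/(1/(-4))) = √(-38930 + 80/(-¼)) = √(-38930 + 80*(-4)) = √(-38930 - 320) = √(-39250) = 5*I*√1570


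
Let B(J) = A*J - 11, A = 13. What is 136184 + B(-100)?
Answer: 134873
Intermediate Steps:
B(J) = -11 + 13*J (B(J) = 13*J - 11 = -11 + 13*J)
136184 + B(-100) = 136184 + (-11 + 13*(-100)) = 136184 + (-11 - 1300) = 136184 - 1311 = 134873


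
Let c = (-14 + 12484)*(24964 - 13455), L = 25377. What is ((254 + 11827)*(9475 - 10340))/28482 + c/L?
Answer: 1274155481785/240929238 ≈ 5288.5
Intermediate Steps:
c = 143517230 (c = 12470*11509 = 143517230)
((254 + 11827)*(9475 - 10340))/28482 + c/L = ((254 + 11827)*(9475 - 10340))/28482 + 143517230/25377 = (12081*(-865))*(1/28482) + 143517230*(1/25377) = -10450065*1/28482 + 143517230/25377 = -3483355/9494 + 143517230/25377 = 1274155481785/240929238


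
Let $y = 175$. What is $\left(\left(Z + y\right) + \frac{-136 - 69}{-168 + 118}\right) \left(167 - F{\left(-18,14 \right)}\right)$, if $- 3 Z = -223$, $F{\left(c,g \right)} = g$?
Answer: $\frac{387753}{10} \approx 38775.0$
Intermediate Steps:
$Z = \frac{223}{3}$ ($Z = \left(- \frac{1}{3}\right) \left(-223\right) = \frac{223}{3} \approx 74.333$)
$\left(\left(Z + y\right) + \frac{-136 - 69}{-168 + 118}\right) \left(167 - F{\left(-18,14 \right)}\right) = \left(\left(\frac{223}{3} + 175\right) + \frac{-136 - 69}{-168 + 118}\right) \left(167 - 14\right) = \left(\frac{748}{3} - \frac{205}{-50}\right) \left(167 - 14\right) = \left(\frac{748}{3} - - \frac{41}{10}\right) 153 = \left(\frac{748}{3} + \frac{41}{10}\right) 153 = \frac{7603}{30} \cdot 153 = \frac{387753}{10}$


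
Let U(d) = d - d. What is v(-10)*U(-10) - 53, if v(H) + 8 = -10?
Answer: -53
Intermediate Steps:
v(H) = -18 (v(H) = -8 - 10 = -18)
U(d) = 0
v(-10)*U(-10) - 53 = -18*0 - 53 = 0 - 53 = -53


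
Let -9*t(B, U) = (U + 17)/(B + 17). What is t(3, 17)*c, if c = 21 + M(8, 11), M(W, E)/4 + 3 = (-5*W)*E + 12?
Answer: 28951/90 ≈ 321.68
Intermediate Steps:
M(W, E) = 36 - 20*E*W (M(W, E) = -12 + 4*((-5*W)*E + 12) = -12 + 4*(-5*E*W + 12) = -12 + 4*(12 - 5*E*W) = -12 + (48 - 20*E*W) = 36 - 20*E*W)
t(B, U) = -(17 + U)/(9*(17 + B)) (t(B, U) = -(U + 17)/(9*(B + 17)) = -(17 + U)/(9*(17 + B)))
c = -1703 (c = 21 + (36 - 20*11*8) = 21 + (36 - 1760) = 21 - 1724 = -1703)
t(3, 17)*c = ((-17 - 1*17)/(9*(17 + 3)))*(-1703) = ((1/9)*(-17 - 17)/20)*(-1703) = ((1/9)*(1/20)*(-34))*(-1703) = -17/90*(-1703) = 28951/90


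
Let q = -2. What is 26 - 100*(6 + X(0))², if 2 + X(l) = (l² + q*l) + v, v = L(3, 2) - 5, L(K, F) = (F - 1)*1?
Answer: 26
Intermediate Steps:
L(K, F) = -1 + F (L(K, F) = (-1 + F)*1 = -1 + F)
v = -4 (v = (-1 + 2) - 5 = 1 - 5 = -4)
X(l) = -6 + l² - 2*l (X(l) = -2 + ((l² - 2*l) - 4) = -2 + (-4 + l² - 2*l) = -6 + l² - 2*l)
26 - 100*(6 + X(0))² = 26 - 100*(6 + (-6 + 0² - 2*0))² = 26 - 100*(6 + (-6 + 0 + 0))² = 26 - 100*(6 - 6)² = 26 - 100*0² = 26 - 100*0 = 26 + 0 = 26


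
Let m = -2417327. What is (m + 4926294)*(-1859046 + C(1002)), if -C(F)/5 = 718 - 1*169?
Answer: -4671172179897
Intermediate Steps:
C(F) = -2745 (C(F) = -5*(718 - 1*169) = -5*(718 - 169) = -5*549 = -2745)
(m + 4926294)*(-1859046 + C(1002)) = (-2417327 + 4926294)*(-1859046 - 2745) = 2508967*(-1861791) = -4671172179897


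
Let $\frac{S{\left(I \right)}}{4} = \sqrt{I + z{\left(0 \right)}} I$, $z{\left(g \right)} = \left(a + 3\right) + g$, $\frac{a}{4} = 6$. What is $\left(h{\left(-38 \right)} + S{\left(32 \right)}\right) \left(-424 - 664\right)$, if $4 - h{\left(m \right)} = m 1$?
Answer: $-45696 - 139264 \sqrt{59} \approx -1.1154 \cdot 10^{6}$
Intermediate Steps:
$a = 24$ ($a = 4 \cdot 6 = 24$)
$h{\left(m \right)} = 4 - m$ ($h{\left(m \right)} = 4 - m 1 = 4 - m$)
$z{\left(g \right)} = 27 + g$ ($z{\left(g \right)} = \left(24 + 3\right) + g = 27 + g$)
$S{\left(I \right)} = 4 I \sqrt{27 + I}$ ($S{\left(I \right)} = 4 \sqrt{I + \left(27 + 0\right)} I = 4 \sqrt{I + 27} I = 4 \sqrt{27 + I} I = 4 I \sqrt{27 + I}$)
$\left(h{\left(-38 \right)} + S{\left(32 \right)}\right) \left(-424 - 664\right) = \left(\left(4 - -38\right) + 4 \cdot 32 \sqrt{27 + 32}\right) \left(-424 - 664\right) = \left(\left(4 + 38\right) + 4 \cdot 32 \sqrt{59}\right) \left(-1088\right) = \left(42 + 128 \sqrt{59}\right) \left(-1088\right) = -45696 - 139264 \sqrt{59}$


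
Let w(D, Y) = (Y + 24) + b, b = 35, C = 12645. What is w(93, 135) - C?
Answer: -12451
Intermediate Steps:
w(D, Y) = 59 + Y (w(D, Y) = (Y + 24) + 35 = (24 + Y) + 35 = 59 + Y)
w(93, 135) - C = (59 + 135) - 1*12645 = 194 - 12645 = -12451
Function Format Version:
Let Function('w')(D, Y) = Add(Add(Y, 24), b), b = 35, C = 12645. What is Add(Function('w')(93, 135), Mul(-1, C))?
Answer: -12451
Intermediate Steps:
Function('w')(D, Y) = Add(59, Y) (Function('w')(D, Y) = Add(Add(Y, 24), 35) = Add(Add(24, Y), 35) = Add(59, Y))
Add(Function('w')(93, 135), Mul(-1, C)) = Add(Add(59, 135), Mul(-1, 12645)) = Add(194, -12645) = -12451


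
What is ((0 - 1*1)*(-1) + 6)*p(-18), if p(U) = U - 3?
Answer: -147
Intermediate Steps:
p(U) = -3 + U
((0 - 1*1)*(-1) + 6)*p(-18) = ((0 - 1*1)*(-1) + 6)*(-3 - 18) = ((0 - 1)*(-1) + 6)*(-21) = (-1*(-1) + 6)*(-21) = (1 + 6)*(-21) = 7*(-21) = -147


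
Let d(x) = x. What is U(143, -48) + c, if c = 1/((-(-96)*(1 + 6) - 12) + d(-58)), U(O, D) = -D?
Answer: 28897/602 ≈ 48.002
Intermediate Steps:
c = 1/602 (c = 1/((-(-96)*(1 + 6) - 12) - 58) = 1/((-(-96)*7 - 12) - 58) = 1/((-96*(-7) - 12) - 58) = 1/((672 - 12) - 58) = 1/(660 - 58) = 1/602 ≈ 0.0016611)
U(143, -48) + c = -1*(-48) + 1/602 = 48 + 1/602 = 28897/602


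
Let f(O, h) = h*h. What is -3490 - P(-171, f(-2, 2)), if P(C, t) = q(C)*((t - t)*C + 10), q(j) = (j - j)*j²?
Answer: -3490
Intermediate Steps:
f(O, h) = h²
q(j) = 0 (q(j) = 0*j² = 0)
P(C, t) = 0 (P(C, t) = 0*((t - t)*C + 10) = 0*(0*C + 10) = 0*(0 + 10) = 0*10 = 0)
-3490 - P(-171, f(-2, 2)) = -3490 - 1*0 = -3490 + 0 = -3490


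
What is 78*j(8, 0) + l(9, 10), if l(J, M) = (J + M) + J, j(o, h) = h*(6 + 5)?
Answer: 28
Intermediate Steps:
j(o, h) = 11*h (j(o, h) = h*11 = 11*h)
l(J, M) = M + 2*J
78*j(8, 0) + l(9, 10) = 78*(11*0) + (10 + 2*9) = 78*0 + (10 + 18) = 0 + 28 = 28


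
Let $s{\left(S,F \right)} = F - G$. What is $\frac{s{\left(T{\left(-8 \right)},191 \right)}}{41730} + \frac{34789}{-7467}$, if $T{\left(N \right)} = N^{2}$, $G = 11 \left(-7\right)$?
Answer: $- \frac{4239017}{911105} \approx -4.6526$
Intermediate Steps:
$G = -77$
$s{\left(S,F \right)} = 77 + F$ ($s{\left(S,F \right)} = F - -77 = F + 77 = 77 + F$)
$\frac{s{\left(T{\left(-8 \right)},191 \right)}}{41730} + \frac{34789}{-7467} = \frac{77 + 191}{41730} + \frac{34789}{-7467} = 268 \cdot \frac{1}{41730} + 34789 \left(- \frac{1}{7467}\right) = \frac{134}{20865} - \frac{1831}{393} = - \frac{4239017}{911105}$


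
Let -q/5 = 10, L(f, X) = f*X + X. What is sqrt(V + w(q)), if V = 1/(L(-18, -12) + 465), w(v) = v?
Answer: I*sqrt(22377381)/669 ≈ 7.071*I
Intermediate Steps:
L(f, X) = X + X*f (L(f, X) = X*f + X = X + X*f)
q = -50 (q = -5*10 = -50)
V = 1/669 (V = 1/(-12*(1 - 18) + 465) = 1/(-12*(-17) + 465) = 1/(204 + 465) = 1/669 ≈ 0.0014948)
sqrt(V + w(q)) = sqrt(1/669 - 50) = sqrt(-33449/669) = I*sqrt(22377381)/669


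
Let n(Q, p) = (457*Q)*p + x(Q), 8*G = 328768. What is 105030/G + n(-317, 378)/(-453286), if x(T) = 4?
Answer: 574511308117/4657060364 ≈ 123.36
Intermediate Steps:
G = 41096 (G = (⅛)*328768 = 41096)
n(Q, p) = 4 + 457*Q*p (n(Q, p) = (457*Q)*p + 4 = 457*Q*p + 4 = 4 + 457*Q*p)
105030/G + n(-317, 378)/(-453286) = 105030/41096 + (4 + 457*(-317)*378)/(-453286) = 105030*(1/41096) + (4 - 54760482)*(-1/453286) = 52515/20548 - 54760478*(-1/453286) = 52515/20548 + 27380239/226643 = 574511308117/4657060364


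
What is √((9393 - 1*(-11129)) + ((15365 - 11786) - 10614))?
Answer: √13487 ≈ 116.13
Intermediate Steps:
√((9393 - 1*(-11129)) + ((15365 - 11786) - 10614)) = √((9393 + 11129) + (3579 - 10614)) = √(20522 - 7035) = √13487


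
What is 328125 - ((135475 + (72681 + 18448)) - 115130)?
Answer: 216651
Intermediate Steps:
328125 - ((135475 + (72681 + 18448)) - 115130) = 328125 - ((135475 + 91129) - 115130) = 328125 - (226604 - 115130) = 328125 - 1*111474 = 328125 - 111474 = 216651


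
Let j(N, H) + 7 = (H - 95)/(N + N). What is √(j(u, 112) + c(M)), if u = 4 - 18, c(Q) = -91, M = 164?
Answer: I*√19327/14 ≈ 9.9301*I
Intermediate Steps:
u = -14
j(N, H) = -7 + (-95 + H)/(2*N) (j(N, H) = -7 + (H - 95)/(N + N) = -7 + (-95 + H)/((2*N)) = -7 + (-95 + H)*(1/(2*N)) = -7 + (-95 + H)/(2*N))
√(j(u, 112) + c(M)) = √((½)*(-95 + 112 - 14*(-14))/(-14) - 91) = √((½)*(-1/14)*(-95 + 112 + 196) - 91) = √((½)*(-1/14)*213 - 91) = √(-213/28 - 91) = √(-2761/28) = I*√19327/14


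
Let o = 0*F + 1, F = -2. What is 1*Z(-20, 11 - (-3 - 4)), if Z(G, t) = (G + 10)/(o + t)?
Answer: -10/19 ≈ -0.52632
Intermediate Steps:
o = 1 (o = 0*(-2) + 1 = 0 + 1 = 1)
Z(G, t) = (10 + G)/(1 + t) (Z(G, t) = (G + 10)/(1 + t) = (10 + G)/(1 + t))
1*Z(-20, 11 - (-3 - 4)) = 1*((10 - 20)/(1 + (11 - (-3 - 4)))) = 1*(-10/(1 + (11 - 1*(-7)))) = 1*(-10/(1 + (11 + 7))) = 1*(-10/(1 + 18)) = 1*(-10/19) = -10/19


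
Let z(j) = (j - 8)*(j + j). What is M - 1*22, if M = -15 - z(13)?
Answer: -167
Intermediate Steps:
z(j) = 2*j*(-8 + j) (z(j) = (-8 + j)*(2*j) = 2*j*(-8 + j))
M = -145 (M = -15 - 2*13*(-8 + 13) = -15 - 2*13*5 = -15 - 1*130 = -15 - 130 = -145)
M - 1*22 = -145 - 1*22 = -145 - 22 = -167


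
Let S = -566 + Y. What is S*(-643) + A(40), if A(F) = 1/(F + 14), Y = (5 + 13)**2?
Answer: 8402725/54 ≈ 1.5561e+5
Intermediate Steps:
Y = 324 (Y = 18**2 = 324)
A(F) = 1/(14 + F)
S = -242 (S = -566 + 324 = -242)
S*(-643) + A(40) = -242*(-643) + 1/(14 + 40) = 155606 + 1/54 = 8402725/54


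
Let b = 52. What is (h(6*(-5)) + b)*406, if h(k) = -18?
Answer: 13804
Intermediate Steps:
(h(6*(-5)) + b)*406 = (-18 + 52)*406 = 34*406 = 13804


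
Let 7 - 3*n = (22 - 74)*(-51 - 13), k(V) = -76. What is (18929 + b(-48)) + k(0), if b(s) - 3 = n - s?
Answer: 17797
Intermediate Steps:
n = -1107 (n = 7/3 - (22 - 74)*(-51 - 13)/3 = 7/3 - (-52)*(-64)/3 = 7/3 - ⅓*3328 = 7/3 - 3328/3 = -1107)
b(s) = -1104 - s (b(s) = 3 + (-1107 - s) = -1104 - s)
(18929 + b(-48)) + k(0) = (18929 + (-1104 - 1*(-48))) - 76 = (18929 + (-1104 + 48)) - 76 = (18929 - 1056) - 76 = 17873 - 76 = 17797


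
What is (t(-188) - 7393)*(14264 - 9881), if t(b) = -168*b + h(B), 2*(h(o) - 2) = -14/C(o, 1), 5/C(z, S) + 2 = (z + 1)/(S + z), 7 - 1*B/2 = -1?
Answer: 530220276/5 ≈ 1.0604e+8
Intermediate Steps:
B = 16 (B = 14 - 2*(-1) = 14 + 2 = 16)
C(z, S) = 5/(-2 + (1 + z)/(S + z)) (C(z, S) = 5/(-2 + (z + 1)/(S + z)) = 5/(-2 + (1 + z)/(S + z)))
h(o) = 2 - 7*(1 + o)/(5*(-1 - o)) (h(o) = 2 + (-14*(-1 + o + 2*1)/(5*(-1*1 - o)))/2 = 2 + (-14*(-1 + o + 2)/(5*(-1 - o)))/2 = 2 + (-14*(1 + o)/(5*(-1 - o)))/2 = 2 - 7*(1 + o)/(5*(-1 - o)))
t(b) = 17/5 - 168*b (t(b) = -168*b + 17/5 = 17/5 - 168*b)
(t(-188) - 7393)*(14264 - 9881) = ((17/5 - 168*(-188)) - 7393)*(14264 - 9881) = ((17/5 + 31584) - 7393)*4383 = (157937/5 - 7393)*4383 = (120972/5)*4383 = 530220276/5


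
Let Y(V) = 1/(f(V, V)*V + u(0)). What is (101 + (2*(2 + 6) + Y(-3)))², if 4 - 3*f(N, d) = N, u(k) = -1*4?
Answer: 1653796/121 ≈ 13668.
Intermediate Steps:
u(k) = -4
f(N, d) = 4/3 - N/3
Y(V) = 1/(-4 + V*(4/3 - V/3)) (Y(V) = 1/((4/3 - V/3)*V - 4) = 1/(V*(4/3 - V/3) - 4) = 1/(-4 + V*(4/3 - V/3)))
(101 + (2*(2 + 6) + Y(-3)))² = (101 + (2*(2 + 6) - 3/(12 - 3*(-4 - 3))))² = (101 + (2*8 - 3/(12 - 3*(-7))))² = (101 + (16 - 3/(12 + 21)))² = (101 + (16 - 3/33))² = (101 + (16 - 3*1/33))² = (101 + (16 - 1/11))² = (101 + 175/11)² = (1286/11)² = 1653796/121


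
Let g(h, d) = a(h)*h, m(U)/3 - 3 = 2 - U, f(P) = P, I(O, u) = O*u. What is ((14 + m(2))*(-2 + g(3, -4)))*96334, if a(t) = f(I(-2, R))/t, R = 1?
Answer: -8862728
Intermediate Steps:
a(t) = -2/t (a(t) = (-2*1)/t = -2/t)
m(U) = 15 - 3*U (m(U) = 9 + 3*(2 - U) = 9 + (6 - 3*U) = 15 - 3*U)
g(h, d) = -2 (g(h, d) = (-2/h)*h = -2)
((14 + m(2))*(-2 + g(3, -4)))*96334 = ((14 + (15 - 3*2))*(-2 - 2))*96334 = ((14 + (15 - 6))*(-4))*96334 = ((14 + 9)*(-4))*96334 = (23*(-4))*96334 = -92*96334 = -8862728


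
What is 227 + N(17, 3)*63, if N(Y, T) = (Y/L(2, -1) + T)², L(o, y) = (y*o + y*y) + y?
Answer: 8531/4 ≈ 2132.8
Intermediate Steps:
L(o, y) = y + y² + o*y (L(o, y) = (o*y + y²) + y = (y² + o*y) + y = y + y² + o*y)
N(Y, T) = (T - Y/2)² (N(Y, T) = (Y/((-(1 + 2 - 1))) + T)² = (Y/((-1*2)) + T)² = (Y/(-2) + T)² = (Y*(-½) + T)² = (-Y/2 + T)² = (T - Y/2)²)
227 + N(17, 3)*63 = 227 + ((-1*17 + 2*3)²/4)*63 = 227 + ((-17 + 6)²/4)*63 = 227 + ((¼)*(-11)²)*63 = 227 + ((¼)*121)*63 = 227 + (121/4)*63 = 227 + 7623/4 = 8531/4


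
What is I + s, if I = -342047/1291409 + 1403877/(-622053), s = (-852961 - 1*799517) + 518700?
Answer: -303598019743799630/267774947559 ≈ -1.1338e+6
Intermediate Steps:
s = -1133778 (s = (-852961 - 799517) + 518700 = -1652478 + 518700 = -1133778)
I = -675250251728/267774947559 (I = -342047*1/1291409 + 1403877*(-1/622053) = -342047/1291409 - 467959/207351 = -675250251728/267774947559 ≈ -2.5217)
I + s = -675250251728/267774947559 - 1133778 = -303598019743799630/267774947559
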